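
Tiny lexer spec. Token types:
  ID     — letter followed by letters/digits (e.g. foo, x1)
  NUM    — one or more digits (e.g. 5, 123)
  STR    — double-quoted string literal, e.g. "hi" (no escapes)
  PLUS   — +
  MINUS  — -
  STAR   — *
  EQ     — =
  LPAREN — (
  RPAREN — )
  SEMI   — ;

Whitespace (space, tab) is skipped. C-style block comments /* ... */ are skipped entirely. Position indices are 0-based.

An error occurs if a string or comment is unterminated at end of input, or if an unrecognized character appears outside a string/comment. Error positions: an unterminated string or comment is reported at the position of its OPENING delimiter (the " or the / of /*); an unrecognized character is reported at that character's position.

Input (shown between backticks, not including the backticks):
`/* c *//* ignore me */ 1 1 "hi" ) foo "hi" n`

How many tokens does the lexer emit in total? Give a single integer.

pos=0: enter COMMENT mode (saw '/*')
exit COMMENT mode (now at pos=7)
pos=7: enter COMMENT mode (saw '/*')
exit COMMENT mode (now at pos=22)
pos=23: emit NUM '1' (now at pos=24)
pos=25: emit NUM '1' (now at pos=26)
pos=27: enter STRING mode
pos=27: emit STR "hi" (now at pos=31)
pos=32: emit RPAREN ')'
pos=34: emit ID 'foo' (now at pos=37)
pos=38: enter STRING mode
pos=38: emit STR "hi" (now at pos=42)
pos=43: emit ID 'n' (now at pos=44)
DONE. 7 tokens: [NUM, NUM, STR, RPAREN, ID, STR, ID]

Answer: 7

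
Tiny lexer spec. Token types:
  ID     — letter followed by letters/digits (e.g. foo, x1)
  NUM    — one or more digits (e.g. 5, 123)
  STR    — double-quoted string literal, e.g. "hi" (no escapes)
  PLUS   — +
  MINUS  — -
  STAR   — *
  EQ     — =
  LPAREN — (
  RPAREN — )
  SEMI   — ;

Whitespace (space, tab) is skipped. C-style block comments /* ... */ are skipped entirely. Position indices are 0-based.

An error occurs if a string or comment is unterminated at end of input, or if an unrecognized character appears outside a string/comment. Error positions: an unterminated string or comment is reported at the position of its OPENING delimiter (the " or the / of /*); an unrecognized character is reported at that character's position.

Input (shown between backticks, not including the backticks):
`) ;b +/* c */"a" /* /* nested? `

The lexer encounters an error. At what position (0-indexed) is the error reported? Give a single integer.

Answer: 17

Derivation:
pos=0: emit RPAREN ')'
pos=2: emit SEMI ';'
pos=3: emit ID 'b' (now at pos=4)
pos=5: emit PLUS '+'
pos=6: enter COMMENT mode (saw '/*')
exit COMMENT mode (now at pos=13)
pos=13: enter STRING mode
pos=13: emit STR "a" (now at pos=16)
pos=17: enter COMMENT mode (saw '/*')
pos=17: ERROR — unterminated comment (reached EOF)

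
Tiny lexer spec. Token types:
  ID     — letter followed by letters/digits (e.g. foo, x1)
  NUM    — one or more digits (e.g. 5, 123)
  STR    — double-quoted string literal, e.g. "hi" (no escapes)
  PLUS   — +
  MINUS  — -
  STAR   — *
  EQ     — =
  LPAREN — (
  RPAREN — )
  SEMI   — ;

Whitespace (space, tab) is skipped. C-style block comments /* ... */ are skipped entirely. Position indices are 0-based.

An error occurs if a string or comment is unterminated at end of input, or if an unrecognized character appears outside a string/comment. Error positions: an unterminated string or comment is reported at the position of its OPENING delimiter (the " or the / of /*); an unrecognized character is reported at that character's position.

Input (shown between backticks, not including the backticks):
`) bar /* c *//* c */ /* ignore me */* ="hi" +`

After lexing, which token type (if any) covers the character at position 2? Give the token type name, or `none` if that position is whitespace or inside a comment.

pos=0: emit RPAREN ')'
pos=2: emit ID 'bar' (now at pos=5)
pos=6: enter COMMENT mode (saw '/*')
exit COMMENT mode (now at pos=13)
pos=13: enter COMMENT mode (saw '/*')
exit COMMENT mode (now at pos=20)
pos=21: enter COMMENT mode (saw '/*')
exit COMMENT mode (now at pos=36)
pos=36: emit STAR '*'
pos=38: emit EQ '='
pos=39: enter STRING mode
pos=39: emit STR "hi" (now at pos=43)
pos=44: emit PLUS '+'
DONE. 6 tokens: [RPAREN, ID, STAR, EQ, STR, PLUS]
Position 2: char is 'b' -> ID

Answer: ID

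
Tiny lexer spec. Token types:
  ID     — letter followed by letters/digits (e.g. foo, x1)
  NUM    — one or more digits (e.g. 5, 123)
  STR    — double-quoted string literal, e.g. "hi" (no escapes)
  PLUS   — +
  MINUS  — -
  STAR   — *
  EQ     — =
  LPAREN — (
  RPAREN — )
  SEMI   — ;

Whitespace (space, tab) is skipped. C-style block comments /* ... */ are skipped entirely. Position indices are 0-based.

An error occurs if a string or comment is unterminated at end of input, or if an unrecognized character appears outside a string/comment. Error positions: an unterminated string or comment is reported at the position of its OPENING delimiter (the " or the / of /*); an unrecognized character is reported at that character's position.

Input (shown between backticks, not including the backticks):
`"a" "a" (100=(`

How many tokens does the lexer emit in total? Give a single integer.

Answer: 6

Derivation:
pos=0: enter STRING mode
pos=0: emit STR "a" (now at pos=3)
pos=4: enter STRING mode
pos=4: emit STR "a" (now at pos=7)
pos=8: emit LPAREN '('
pos=9: emit NUM '100' (now at pos=12)
pos=12: emit EQ '='
pos=13: emit LPAREN '('
DONE. 6 tokens: [STR, STR, LPAREN, NUM, EQ, LPAREN]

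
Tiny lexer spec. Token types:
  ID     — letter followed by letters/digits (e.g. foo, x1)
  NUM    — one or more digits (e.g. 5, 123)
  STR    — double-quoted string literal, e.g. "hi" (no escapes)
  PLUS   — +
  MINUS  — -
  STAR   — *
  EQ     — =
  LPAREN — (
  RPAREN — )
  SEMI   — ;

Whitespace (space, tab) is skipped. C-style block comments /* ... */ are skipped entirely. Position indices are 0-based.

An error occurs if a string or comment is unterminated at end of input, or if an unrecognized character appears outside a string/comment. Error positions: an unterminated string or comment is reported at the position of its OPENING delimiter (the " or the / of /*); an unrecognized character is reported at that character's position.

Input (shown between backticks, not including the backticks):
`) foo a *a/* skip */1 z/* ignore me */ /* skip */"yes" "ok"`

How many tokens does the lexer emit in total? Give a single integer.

Answer: 9

Derivation:
pos=0: emit RPAREN ')'
pos=2: emit ID 'foo' (now at pos=5)
pos=6: emit ID 'a' (now at pos=7)
pos=8: emit STAR '*'
pos=9: emit ID 'a' (now at pos=10)
pos=10: enter COMMENT mode (saw '/*')
exit COMMENT mode (now at pos=20)
pos=20: emit NUM '1' (now at pos=21)
pos=22: emit ID 'z' (now at pos=23)
pos=23: enter COMMENT mode (saw '/*')
exit COMMENT mode (now at pos=38)
pos=39: enter COMMENT mode (saw '/*')
exit COMMENT mode (now at pos=49)
pos=49: enter STRING mode
pos=49: emit STR "yes" (now at pos=54)
pos=55: enter STRING mode
pos=55: emit STR "ok" (now at pos=59)
DONE. 9 tokens: [RPAREN, ID, ID, STAR, ID, NUM, ID, STR, STR]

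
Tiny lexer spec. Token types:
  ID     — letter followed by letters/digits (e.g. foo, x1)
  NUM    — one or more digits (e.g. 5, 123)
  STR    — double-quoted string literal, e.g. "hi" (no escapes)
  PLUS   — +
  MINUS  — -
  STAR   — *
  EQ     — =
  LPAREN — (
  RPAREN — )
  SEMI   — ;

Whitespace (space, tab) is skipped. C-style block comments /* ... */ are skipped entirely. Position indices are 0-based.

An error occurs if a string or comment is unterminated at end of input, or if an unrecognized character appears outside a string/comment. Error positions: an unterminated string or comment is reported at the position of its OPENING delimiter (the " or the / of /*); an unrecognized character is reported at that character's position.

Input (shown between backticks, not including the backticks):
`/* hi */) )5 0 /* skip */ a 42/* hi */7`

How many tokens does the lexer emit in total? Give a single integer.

Answer: 7

Derivation:
pos=0: enter COMMENT mode (saw '/*')
exit COMMENT mode (now at pos=8)
pos=8: emit RPAREN ')'
pos=10: emit RPAREN ')'
pos=11: emit NUM '5' (now at pos=12)
pos=13: emit NUM '0' (now at pos=14)
pos=15: enter COMMENT mode (saw '/*')
exit COMMENT mode (now at pos=25)
pos=26: emit ID 'a' (now at pos=27)
pos=28: emit NUM '42' (now at pos=30)
pos=30: enter COMMENT mode (saw '/*')
exit COMMENT mode (now at pos=38)
pos=38: emit NUM '7' (now at pos=39)
DONE. 7 tokens: [RPAREN, RPAREN, NUM, NUM, ID, NUM, NUM]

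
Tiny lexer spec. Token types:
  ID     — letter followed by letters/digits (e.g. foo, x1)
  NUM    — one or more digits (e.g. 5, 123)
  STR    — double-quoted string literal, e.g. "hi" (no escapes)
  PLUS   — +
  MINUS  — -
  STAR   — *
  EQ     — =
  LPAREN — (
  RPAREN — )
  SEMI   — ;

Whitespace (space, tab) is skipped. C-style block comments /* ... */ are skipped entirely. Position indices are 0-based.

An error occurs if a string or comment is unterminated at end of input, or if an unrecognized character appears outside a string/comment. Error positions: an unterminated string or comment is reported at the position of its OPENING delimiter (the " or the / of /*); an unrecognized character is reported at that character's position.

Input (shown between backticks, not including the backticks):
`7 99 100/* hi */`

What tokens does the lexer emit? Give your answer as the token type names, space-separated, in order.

pos=0: emit NUM '7' (now at pos=1)
pos=2: emit NUM '99' (now at pos=4)
pos=5: emit NUM '100' (now at pos=8)
pos=8: enter COMMENT mode (saw '/*')
exit COMMENT mode (now at pos=16)
DONE. 3 tokens: [NUM, NUM, NUM]

Answer: NUM NUM NUM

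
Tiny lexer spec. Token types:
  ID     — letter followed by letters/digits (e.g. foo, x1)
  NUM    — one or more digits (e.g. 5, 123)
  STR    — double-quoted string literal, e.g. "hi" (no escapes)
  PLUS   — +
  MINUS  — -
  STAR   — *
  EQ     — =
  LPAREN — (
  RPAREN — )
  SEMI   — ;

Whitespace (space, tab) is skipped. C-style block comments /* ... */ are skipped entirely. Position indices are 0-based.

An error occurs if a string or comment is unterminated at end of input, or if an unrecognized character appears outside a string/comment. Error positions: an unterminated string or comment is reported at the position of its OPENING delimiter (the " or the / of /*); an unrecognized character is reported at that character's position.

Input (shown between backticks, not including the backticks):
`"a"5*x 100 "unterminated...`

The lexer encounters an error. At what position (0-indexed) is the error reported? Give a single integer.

pos=0: enter STRING mode
pos=0: emit STR "a" (now at pos=3)
pos=3: emit NUM '5' (now at pos=4)
pos=4: emit STAR '*'
pos=5: emit ID 'x' (now at pos=6)
pos=7: emit NUM '100' (now at pos=10)
pos=11: enter STRING mode
pos=11: ERROR — unterminated string

Answer: 11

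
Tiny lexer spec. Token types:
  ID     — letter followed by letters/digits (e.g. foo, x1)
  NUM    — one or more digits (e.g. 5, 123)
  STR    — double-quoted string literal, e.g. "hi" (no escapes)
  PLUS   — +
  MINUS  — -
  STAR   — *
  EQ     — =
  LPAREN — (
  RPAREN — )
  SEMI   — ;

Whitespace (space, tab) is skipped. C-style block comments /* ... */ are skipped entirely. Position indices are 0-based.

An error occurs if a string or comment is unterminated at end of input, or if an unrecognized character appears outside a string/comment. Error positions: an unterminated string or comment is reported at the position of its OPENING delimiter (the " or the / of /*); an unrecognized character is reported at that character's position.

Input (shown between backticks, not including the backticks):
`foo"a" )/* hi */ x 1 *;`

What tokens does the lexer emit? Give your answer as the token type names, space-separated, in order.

pos=0: emit ID 'foo' (now at pos=3)
pos=3: enter STRING mode
pos=3: emit STR "a" (now at pos=6)
pos=7: emit RPAREN ')'
pos=8: enter COMMENT mode (saw '/*')
exit COMMENT mode (now at pos=16)
pos=17: emit ID 'x' (now at pos=18)
pos=19: emit NUM '1' (now at pos=20)
pos=21: emit STAR '*'
pos=22: emit SEMI ';'
DONE. 7 tokens: [ID, STR, RPAREN, ID, NUM, STAR, SEMI]

Answer: ID STR RPAREN ID NUM STAR SEMI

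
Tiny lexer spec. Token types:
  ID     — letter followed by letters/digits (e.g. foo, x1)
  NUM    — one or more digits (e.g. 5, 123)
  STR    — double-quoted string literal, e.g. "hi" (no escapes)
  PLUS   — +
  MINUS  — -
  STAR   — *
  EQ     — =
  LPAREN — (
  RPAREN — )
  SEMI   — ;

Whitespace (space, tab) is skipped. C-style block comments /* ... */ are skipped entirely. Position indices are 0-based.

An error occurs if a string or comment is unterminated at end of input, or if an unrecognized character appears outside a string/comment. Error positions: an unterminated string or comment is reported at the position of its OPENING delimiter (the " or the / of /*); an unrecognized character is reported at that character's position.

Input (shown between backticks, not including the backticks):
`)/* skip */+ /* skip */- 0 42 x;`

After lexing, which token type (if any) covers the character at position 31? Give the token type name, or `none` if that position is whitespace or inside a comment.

Answer: SEMI

Derivation:
pos=0: emit RPAREN ')'
pos=1: enter COMMENT mode (saw '/*')
exit COMMENT mode (now at pos=11)
pos=11: emit PLUS '+'
pos=13: enter COMMENT mode (saw '/*')
exit COMMENT mode (now at pos=23)
pos=23: emit MINUS '-'
pos=25: emit NUM '0' (now at pos=26)
pos=27: emit NUM '42' (now at pos=29)
pos=30: emit ID 'x' (now at pos=31)
pos=31: emit SEMI ';'
DONE. 7 tokens: [RPAREN, PLUS, MINUS, NUM, NUM, ID, SEMI]
Position 31: char is ';' -> SEMI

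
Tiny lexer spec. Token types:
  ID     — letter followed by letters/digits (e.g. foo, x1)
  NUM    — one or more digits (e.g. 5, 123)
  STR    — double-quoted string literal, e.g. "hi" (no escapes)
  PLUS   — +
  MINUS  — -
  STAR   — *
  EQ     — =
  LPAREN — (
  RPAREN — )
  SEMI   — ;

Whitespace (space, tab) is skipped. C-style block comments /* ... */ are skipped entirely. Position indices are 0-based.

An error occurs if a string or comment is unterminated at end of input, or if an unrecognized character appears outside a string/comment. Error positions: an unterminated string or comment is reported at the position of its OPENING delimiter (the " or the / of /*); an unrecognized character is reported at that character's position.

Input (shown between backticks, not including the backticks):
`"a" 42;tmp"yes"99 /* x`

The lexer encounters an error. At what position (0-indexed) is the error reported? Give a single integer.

pos=0: enter STRING mode
pos=0: emit STR "a" (now at pos=3)
pos=4: emit NUM '42' (now at pos=6)
pos=6: emit SEMI ';'
pos=7: emit ID 'tmp' (now at pos=10)
pos=10: enter STRING mode
pos=10: emit STR "yes" (now at pos=15)
pos=15: emit NUM '99' (now at pos=17)
pos=18: enter COMMENT mode (saw '/*')
pos=18: ERROR — unterminated comment (reached EOF)

Answer: 18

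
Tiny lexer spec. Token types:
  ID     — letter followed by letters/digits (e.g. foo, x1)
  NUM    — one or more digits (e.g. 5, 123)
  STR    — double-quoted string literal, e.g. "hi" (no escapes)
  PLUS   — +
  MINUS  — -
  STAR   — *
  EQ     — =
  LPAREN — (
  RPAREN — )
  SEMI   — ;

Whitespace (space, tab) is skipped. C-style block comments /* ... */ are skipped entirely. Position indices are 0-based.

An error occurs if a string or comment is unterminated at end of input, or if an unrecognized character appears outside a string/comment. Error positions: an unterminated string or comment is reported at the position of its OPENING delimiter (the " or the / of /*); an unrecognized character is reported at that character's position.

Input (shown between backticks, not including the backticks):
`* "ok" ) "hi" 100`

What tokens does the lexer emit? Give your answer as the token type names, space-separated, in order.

Answer: STAR STR RPAREN STR NUM

Derivation:
pos=0: emit STAR '*'
pos=2: enter STRING mode
pos=2: emit STR "ok" (now at pos=6)
pos=7: emit RPAREN ')'
pos=9: enter STRING mode
pos=9: emit STR "hi" (now at pos=13)
pos=14: emit NUM '100' (now at pos=17)
DONE. 5 tokens: [STAR, STR, RPAREN, STR, NUM]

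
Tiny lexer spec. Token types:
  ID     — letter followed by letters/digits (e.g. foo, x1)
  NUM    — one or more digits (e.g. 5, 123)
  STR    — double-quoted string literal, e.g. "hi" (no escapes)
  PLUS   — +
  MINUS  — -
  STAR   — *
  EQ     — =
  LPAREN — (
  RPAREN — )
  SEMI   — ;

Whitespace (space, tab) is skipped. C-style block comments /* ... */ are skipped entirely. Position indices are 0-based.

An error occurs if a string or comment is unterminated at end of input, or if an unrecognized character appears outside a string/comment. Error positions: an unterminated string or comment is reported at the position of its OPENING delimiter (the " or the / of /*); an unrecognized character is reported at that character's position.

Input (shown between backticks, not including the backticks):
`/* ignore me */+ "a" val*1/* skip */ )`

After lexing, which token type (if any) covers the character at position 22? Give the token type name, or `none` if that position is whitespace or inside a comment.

pos=0: enter COMMENT mode (saw '/*')
exit COMMENT mode (now at pos=15)
pos=15: emit PLUS '+'
pos=17: enter STRING mode
pos=17: emit STR "a" (now at pos=20)
pos=21: emit ID 'val' (now at pos=24)
pos=24: emit STAR '*'
pos=25: emit NUM '1' (now at pos=26)
pos=26: enter COMMENT mode (saw '/*')
exit COMMENT mode (now at pos=36)
pos=37: emit RPAREN ')'
DONE. 6 tokens: [PLUS, STR, ID, STAR, NUM, RPAREN]
Position 22: char is 'a' -> ID

Answer: ID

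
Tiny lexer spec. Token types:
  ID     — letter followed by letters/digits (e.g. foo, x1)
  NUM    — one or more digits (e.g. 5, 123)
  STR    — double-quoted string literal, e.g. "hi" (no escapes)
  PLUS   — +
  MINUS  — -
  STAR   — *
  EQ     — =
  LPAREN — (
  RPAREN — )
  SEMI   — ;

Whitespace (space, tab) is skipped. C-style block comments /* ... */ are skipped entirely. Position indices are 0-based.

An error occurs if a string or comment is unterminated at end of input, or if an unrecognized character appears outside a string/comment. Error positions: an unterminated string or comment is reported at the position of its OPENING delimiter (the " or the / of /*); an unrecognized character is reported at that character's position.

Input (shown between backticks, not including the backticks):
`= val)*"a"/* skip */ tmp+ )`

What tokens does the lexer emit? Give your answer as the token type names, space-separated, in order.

Answer: EQ ID RPAREN STAR STR ID PLUS RPAREN

Derivation:
pos=0: emit EQ '='
pos=2: emit ID 'val' (now at pos=5)
pos=5: emit RPAREN ')'
pos=6: emit STAR '*'
pos=7: enter STRING mode
pos=7: emit STR "a" (now at pos=10)
pos=10: enter COMMENT mode (saw '/*')
exit COMMENT mode (now at pos=20)
pos=21: emit ID 'tmp' (now at pos=24)
pos=24: emit PLUS '+'
pos=26: emit RPAREN ')'
DONE. 8 tokens: [EQ, ID, RPAREN, STAR, STR, ID, PLUS, RPAREN]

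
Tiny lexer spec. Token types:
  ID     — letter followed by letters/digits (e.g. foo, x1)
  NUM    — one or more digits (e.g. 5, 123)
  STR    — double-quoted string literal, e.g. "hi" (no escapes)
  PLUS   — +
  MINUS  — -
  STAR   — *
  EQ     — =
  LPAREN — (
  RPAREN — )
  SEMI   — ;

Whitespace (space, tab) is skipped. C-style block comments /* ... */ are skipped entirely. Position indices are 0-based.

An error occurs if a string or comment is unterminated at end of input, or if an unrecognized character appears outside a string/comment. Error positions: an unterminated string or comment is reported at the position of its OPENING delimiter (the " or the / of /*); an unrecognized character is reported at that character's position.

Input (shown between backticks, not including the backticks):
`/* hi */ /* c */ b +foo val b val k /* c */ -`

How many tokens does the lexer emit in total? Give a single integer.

pos=0: enter COMMENT mode (saw '/*')
exit COMMENT mode (now at pos=8)
pos=9: enter COMMENT mode (saw '/*')
exit COMMENT mode (now at pos=16)
pos=17: emit ID 'b' (now at pos=18)
pos=19: emit PLUS '+'
pos=20: emit ID 'foo' (now at pos=23)
pos=24: emit ID 'val' (now at pos=27)
pos=28: emit ID 'b' (now at pos=29)
pos=30: emit ID 'val' (now at pos=33)
pos=34: emit ID 'k' (now at pos=35)
pos=36: enter COMMENT mode (saw '/*')
exit COMMENT mode (now at pos=43)
pos=44: emit MINUS '-'
DONE. 8 tokens: [ID, PLUS, ID, ID, ID, ID, ID, MINUS]

Answer: 8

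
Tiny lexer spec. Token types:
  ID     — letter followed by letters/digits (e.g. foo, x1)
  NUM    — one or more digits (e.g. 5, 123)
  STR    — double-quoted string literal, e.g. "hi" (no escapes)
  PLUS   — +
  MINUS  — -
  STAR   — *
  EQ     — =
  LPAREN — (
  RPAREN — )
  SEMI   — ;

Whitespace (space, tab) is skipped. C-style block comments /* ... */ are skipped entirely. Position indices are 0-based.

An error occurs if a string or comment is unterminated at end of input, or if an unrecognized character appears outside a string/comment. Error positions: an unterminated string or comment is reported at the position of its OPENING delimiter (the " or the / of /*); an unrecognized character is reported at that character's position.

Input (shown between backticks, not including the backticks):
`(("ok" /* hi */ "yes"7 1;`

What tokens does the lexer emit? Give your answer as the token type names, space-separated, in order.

pos=0: emit LPAREN '('
pos=1: emit LPAREN '('
pos=2: enter STRING mode
pos=2: emit STR "ok" (now at pos=6)
pos=7: enter COMMENT mode (saw '/*')
exit COMMENT mode (now at pos=15)
pos=16: enter STRING mode
pos=16: emit STR "yes" (now at pos=21)
pos=21: emit NUM '7' (now at pos=22)
pos=23: emit NUM '1' (now at pos=24)
pos=24: emit SEMI ';'
DONE. 7 tokens: [LPAREN, LPAREN, STR, STR, NUM, NUM, SEMI]

Answer: LPAREN LPAREN STR STR NUM NUM SEMI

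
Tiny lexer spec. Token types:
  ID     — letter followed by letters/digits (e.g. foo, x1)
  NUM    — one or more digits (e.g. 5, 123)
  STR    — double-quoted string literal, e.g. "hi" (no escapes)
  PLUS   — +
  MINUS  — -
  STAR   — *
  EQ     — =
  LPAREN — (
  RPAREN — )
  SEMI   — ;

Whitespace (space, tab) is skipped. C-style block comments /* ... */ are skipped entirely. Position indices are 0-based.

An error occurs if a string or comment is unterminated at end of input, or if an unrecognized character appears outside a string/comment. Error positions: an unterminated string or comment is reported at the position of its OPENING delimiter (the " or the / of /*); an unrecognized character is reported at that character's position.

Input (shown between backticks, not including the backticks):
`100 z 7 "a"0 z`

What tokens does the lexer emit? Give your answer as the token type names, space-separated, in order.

pos=0: emit NUM '100' (now at pos=3)
pos=4: emit ID 'z' (now at pos=5)
pos=6: emit NUM '7' (now at pos=7)
pos=8: enter STRING mode
pos=8: emit STR "a" (now at pos=11)
pos=11: emit NUM '0' (now at pos=12)
pos=13: emit ID 'z' (now at pos=14)
DONE. 6 tokens: [NUM, ID, NUM, STR, NUM, ID]

Answer: NUM ID NUM STR NUM ID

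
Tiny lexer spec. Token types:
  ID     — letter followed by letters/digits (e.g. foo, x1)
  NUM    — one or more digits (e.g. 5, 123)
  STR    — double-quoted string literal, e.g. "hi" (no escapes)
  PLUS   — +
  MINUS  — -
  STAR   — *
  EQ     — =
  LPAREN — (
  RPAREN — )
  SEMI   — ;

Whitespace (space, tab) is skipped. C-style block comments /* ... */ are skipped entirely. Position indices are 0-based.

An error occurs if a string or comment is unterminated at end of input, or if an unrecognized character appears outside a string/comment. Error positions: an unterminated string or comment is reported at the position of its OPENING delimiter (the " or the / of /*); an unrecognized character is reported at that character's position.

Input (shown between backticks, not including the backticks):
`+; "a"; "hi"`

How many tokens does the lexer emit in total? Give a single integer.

Answer: 5

Derivation:
pos=0: emit PLUS '+'
pos=1: emit SEMI ';'
pos=3: enter STRING mode
pos=3: emit STR "a" (now at pos=6)
pos=6: emit SEMI ';'
pos=8: enter STRING mode
pos=8: emit STR "hi" (now at pos=12)
DONE. 5 tokens: [PLUS, SEMI, STR, SEMI, STR]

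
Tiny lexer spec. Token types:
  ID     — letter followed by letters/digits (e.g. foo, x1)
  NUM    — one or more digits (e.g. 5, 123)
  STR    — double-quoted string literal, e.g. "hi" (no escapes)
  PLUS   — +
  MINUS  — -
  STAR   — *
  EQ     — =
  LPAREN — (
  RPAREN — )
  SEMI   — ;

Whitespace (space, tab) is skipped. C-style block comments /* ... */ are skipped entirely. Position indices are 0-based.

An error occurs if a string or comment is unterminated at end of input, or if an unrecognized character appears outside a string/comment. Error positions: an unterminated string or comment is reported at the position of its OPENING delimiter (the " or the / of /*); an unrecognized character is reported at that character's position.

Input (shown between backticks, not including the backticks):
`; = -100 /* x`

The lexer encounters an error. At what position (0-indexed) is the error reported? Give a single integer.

Answer: 9

Derivation:
pos=0: emit SEMI ';'
pos=2: emit EQ '='
pos=4: emit MINUS '-'
pos=5: emit NUM '100' (now at pos=8)
pos=9: enter COMMENT mode (saw '/*')
pos=9: ERROR — unterminated comment (reached EOF)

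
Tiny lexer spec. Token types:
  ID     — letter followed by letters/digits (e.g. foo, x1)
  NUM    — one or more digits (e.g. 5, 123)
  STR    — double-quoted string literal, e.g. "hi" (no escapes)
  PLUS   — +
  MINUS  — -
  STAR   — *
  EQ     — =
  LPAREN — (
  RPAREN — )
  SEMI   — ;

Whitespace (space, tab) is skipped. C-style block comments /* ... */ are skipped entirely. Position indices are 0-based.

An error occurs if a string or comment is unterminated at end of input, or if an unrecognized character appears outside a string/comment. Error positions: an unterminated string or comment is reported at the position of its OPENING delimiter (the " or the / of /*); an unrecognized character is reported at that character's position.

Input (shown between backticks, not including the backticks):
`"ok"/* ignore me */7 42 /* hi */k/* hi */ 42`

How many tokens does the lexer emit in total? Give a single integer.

Answer: 5

Derivation:
pos=0: enter STRING mode
pos=0: emit STR "ok" (now at pos=4)
pos=4: enter COMMENT mode (saw '/*')
exit COMMENT mode (now at pos=19)
pos=19: emit NUM '7' (now at pos=20)
pos=21: emit NUM '42' (now at pos=23)
pos=24: enter COMMENT mode (saw '/*')
exit COMMENT mode (now at pos=32)
pos=32: emit ID 'k' (now at pos=33)
pos=33: enter COMMENT mode (saw '/*')
exit COMMENT mode (now at pos=41)
pos=42: emit NUM '42' (now at pos=44)
DONE. 5 tokens: [STR, NUM, NUM, ID, NUM]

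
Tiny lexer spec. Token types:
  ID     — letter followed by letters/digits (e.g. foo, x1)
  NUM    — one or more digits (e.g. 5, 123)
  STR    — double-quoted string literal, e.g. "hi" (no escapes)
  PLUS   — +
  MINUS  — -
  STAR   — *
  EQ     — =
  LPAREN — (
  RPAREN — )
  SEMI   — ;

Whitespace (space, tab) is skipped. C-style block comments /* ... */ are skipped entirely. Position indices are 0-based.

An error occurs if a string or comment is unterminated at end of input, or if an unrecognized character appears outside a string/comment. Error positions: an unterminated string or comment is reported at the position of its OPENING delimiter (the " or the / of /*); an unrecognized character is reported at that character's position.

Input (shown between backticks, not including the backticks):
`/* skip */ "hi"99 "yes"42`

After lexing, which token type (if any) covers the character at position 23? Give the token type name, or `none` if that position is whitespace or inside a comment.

pos=0: enter COMMENT mode (saw '/*')
exit COMMENT mode (now at pos=10)
pos=11: enter STRING mode
pos=11: emit STR "hi" (now at pos=15)
pos=15: emit NUM '99' (now at pos=17)
pos=18: enter STRING mode
pos=18: emit STR "yes" (now at pos=23)
pos=23: emit NUM '42' (now at pos=25)
DONE. 4 tokens: [STR, NUM, STR, NUM]
Position 23: char is '4' -> NUM

Answer: NUM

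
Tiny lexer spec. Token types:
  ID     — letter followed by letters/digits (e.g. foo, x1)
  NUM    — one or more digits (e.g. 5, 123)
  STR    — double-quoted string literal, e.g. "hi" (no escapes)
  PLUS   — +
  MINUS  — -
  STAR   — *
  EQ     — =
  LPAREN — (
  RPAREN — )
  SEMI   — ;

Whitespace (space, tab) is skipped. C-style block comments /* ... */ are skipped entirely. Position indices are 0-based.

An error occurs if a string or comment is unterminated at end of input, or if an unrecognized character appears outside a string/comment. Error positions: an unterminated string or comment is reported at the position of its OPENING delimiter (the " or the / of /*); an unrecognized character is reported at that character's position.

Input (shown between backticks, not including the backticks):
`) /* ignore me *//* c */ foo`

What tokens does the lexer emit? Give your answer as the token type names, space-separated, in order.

Answer: RPAREN ID

Derivation:
pos=0: emit RPAREN ')'
pos=2: enter COMMENT mode (saw '/*')
exit COMMENT mode (now at pos=17)
pos=17: enter COMMENT mode (saw '/*')
exit COMMENT mode (now at pos=24)
pos=25: emit ID 'foo' (now at pos=28)
DONE. 2 tokens: [RPAREN, ID]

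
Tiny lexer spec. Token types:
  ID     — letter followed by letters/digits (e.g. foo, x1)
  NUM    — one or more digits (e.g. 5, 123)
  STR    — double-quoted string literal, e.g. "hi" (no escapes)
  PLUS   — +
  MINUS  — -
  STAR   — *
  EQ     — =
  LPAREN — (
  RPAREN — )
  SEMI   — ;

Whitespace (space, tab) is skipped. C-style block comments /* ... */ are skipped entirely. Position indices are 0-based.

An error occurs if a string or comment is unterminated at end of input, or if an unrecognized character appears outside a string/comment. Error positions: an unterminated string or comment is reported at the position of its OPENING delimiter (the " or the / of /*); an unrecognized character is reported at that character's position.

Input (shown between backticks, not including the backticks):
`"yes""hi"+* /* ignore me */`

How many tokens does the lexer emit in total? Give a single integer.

Answer: 4

Derivation:
pos=0: enter STRING mode
pos=0: emit STR "yes" (now at pos=5)
pos=5: enter STRING mode
pos=5: emit STR "hi" (now at pos=9)
pos=9: emit PLUS '+'
pos=10: emit STAR '*'
pos=12: enter COMMENT mode (saw '/*')
exit COMMENT mode (now at pos=27)
DONE. 4 tokens: [STR, STR, PLUS, STAR]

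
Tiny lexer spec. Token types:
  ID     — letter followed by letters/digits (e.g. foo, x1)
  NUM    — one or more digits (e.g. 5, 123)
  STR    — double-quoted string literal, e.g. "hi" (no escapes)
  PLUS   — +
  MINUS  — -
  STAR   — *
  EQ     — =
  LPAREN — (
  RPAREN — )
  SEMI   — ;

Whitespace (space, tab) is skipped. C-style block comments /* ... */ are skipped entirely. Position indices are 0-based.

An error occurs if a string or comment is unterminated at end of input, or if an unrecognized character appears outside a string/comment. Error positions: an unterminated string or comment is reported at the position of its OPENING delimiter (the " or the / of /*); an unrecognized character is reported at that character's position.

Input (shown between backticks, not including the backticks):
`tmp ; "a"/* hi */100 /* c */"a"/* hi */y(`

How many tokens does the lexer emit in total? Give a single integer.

pos=0: emit ID 'tmp' (now at pos=3)
pos=4: emit SEMI ';'
pos=6: enter STRING mode
pos=6: emit STR "a" (now at pos=9)
pos=9: enter COMMENT mode (saw '/*')
exit COMMENT mode (now at pos=17)
pos=17: emit NUM '100' (now at pos=20)
pos=21: enter COMMENT mode (saw '/*')
exit COMMENT mode (now at pos=28)
pos=28: enter STRING mode
pos=28: emit STR "a" (now at pos=31)
pos=31: enter COMMENT mode (saw '/*')
exit COMMENT mode (now at pos=39)
pos=39: emit ID 'y' (now at pos=40)
pos=40: emit LPAREN '('
DONE. 7 tokens: [ID, SEMI, STR, NUM, STR, ID, LPAREN]

Answer: 7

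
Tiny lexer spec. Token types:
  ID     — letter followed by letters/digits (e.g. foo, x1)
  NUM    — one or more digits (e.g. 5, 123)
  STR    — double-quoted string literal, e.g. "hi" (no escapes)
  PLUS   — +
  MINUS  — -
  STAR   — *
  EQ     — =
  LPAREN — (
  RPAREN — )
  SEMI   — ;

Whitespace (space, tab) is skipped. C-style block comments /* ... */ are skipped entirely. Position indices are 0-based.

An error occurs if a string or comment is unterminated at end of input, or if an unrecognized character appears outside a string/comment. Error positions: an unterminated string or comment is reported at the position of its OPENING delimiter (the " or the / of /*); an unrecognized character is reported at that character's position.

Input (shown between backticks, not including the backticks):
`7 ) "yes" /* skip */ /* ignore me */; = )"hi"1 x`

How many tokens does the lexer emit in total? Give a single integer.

Answer: 9

Derivation:
pos=0: emit NUM '7' (now at pos=1)
pos=2: emit RPAREN ')'
pos=4: enter STRING mode
pos=4: emit STR "yes" (now at pos=9)
pos=10: enter COMMENT mode (saw '/*')
exit COMMENT mode (now at pos=20)
pos=21: enter COMMENT mode (saw '/*')
exit COMMENT mode (now at pos=36)
pos=36: emit SEMI ';'
pos=38: emit EQ '='
pos=40: emit RPAREN ')'
pos=41: enter STRING mode
pos=41: emit STR "hi" (now at pos=45)
pos=45: emit NUM '1' (now at pos=46)
pos=47: emit ID 'x' (now at pos=48)
DONE. 9 tokens: [NUM, RPAREN, STR, SEMI, EQ, RPAREN, STR, NUM, ID]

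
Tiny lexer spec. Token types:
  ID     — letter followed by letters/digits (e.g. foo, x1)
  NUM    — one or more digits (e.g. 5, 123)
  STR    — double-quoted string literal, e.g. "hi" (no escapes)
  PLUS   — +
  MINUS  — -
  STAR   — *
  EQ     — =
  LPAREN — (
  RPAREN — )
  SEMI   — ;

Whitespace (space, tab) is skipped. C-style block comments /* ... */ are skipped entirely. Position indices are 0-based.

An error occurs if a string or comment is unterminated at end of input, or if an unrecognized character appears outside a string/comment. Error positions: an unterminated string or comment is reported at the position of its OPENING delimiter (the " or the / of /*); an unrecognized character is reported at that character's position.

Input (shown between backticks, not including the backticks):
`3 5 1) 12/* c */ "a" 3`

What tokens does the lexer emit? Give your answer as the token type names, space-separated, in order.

Answer: NUM NUM NUM RPAREN NUM STR NUM

Derivation:
pos=0: emit NUM '3' (now at pos=1)
pos=2: emit NUM '5' (now at pos=3)
pos=4: emit NUM '1' (now at pos=5)
pos=5: emit RPAREN ')'
pos=7: emit NUM '12' (now at pos=9)
pos=9: enter COMMENT mode (saw '/*')
exit COMMENT mode (now at pos=16)
pos=17: enter STRING mode
pos=17: emit STR "a" (now at pos=20)
pos=21: emit NUM '3' (now at pos=22)
DONE. 7 tokens: [NUM, NUM, NUM, RPAREN, NUM, STR, NUM]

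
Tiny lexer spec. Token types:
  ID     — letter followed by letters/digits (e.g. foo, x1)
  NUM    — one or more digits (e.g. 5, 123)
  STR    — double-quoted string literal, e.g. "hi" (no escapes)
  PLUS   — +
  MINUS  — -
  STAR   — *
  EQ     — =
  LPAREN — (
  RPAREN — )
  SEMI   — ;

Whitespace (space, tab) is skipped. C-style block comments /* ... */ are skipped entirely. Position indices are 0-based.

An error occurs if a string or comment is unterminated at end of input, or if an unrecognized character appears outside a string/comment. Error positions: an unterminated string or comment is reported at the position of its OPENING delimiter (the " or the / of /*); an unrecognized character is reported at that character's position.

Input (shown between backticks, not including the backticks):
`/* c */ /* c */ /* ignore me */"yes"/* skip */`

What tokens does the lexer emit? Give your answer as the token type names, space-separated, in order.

pos=0: enter COMMENT mode (saw '/*')
exit COMMENT mode (now at pos=7)
pos=8: enter COMMENT mode (saw '/*')
exit COMMENT mode (now at pos=15)
pos=16: enter COMMENT mode (saw '/*')
exit COMMENT mode (now at pos=31)
pos=31: enter STRING mode
pos=31: emit STR "yes" (now at pos=36)
pos=36: enter COMMENT mode (saw '/*')
exit COMMENT mode (now at pos=46)
DONE. 1 tokens: [STR]

Answer: STR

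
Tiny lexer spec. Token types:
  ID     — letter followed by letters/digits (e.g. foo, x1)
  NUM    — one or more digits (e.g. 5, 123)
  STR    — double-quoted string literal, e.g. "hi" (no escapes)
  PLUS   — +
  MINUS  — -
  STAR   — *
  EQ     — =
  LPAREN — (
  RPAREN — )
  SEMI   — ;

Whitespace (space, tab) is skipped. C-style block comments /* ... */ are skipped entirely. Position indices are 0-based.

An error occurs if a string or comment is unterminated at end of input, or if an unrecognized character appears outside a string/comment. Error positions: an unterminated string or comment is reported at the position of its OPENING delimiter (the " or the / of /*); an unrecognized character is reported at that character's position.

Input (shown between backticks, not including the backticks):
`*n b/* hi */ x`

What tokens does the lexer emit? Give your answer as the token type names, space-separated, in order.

pos=0: emit STAR '*'
pos=1: emit ID 'n' (now at pos=2)
pos=3: emit ID 'b' (now at pos=4)
pos=4: enter COMMENT mode (saw '/*')
exit COMMENT mode (now at pos=12)
pos=13: emit ID 'x' (now at pos=14)
DONE. 4 tokens: [STAR, ID, ID, ID]

Answer: STAR ID ID ID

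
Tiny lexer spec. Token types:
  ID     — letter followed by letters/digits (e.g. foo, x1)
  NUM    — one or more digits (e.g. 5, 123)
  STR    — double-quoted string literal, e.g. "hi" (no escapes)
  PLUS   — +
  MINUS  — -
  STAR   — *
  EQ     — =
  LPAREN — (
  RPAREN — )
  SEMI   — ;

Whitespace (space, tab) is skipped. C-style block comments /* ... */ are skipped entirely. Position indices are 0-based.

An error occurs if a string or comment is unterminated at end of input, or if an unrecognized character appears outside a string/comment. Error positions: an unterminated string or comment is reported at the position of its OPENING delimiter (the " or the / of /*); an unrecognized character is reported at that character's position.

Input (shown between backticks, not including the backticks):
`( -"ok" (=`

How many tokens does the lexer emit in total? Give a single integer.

pos=0: emit LPAREN '('
pos=2: emit MINUS '-'
pos=3: enter STRING mode
pos=3: emit STR "ok" (now at pos=7)
pos=8: emit LPAREN '('
pos=9: emit EQ '='
DONE. 5 tokens: [LPAREN, MINUS, STR, LPAREN, EQ]

Answer: 5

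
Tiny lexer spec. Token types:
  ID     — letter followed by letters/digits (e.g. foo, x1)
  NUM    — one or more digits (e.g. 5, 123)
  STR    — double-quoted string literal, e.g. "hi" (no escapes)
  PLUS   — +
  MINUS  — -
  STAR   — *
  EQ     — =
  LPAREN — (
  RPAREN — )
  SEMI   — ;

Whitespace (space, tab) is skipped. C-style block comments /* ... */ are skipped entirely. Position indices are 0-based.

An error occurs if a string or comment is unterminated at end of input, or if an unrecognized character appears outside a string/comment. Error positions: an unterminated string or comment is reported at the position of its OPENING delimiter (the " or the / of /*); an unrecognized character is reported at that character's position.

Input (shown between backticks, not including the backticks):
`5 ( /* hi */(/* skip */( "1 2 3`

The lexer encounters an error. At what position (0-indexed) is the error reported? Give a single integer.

Answer: 25

Derivation:
pos=0: emit NUM '5' (now at pos=1)
pos=2: emit LPAREN '('
pos=4: enter COMMENT mode (saw '/*')
exit COMMENT mode (now at pos=12)
pos=12: emit LPAREN '('
pos=13: enter COMMENT mode (saw '/*')
exit COMMENT mode (now at pos=23)
pos=23: emit LPAREN '('
pos=25: enter STRING mode
pos=25: ERROR — unterminated string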